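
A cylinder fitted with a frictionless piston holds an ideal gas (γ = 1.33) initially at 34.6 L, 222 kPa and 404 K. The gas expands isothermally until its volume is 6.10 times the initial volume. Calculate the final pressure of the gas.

Isothermal: T stays 404 K; PV = const ⇒ V₂ = 211 L, P₂ = 36.4 kPa.

36.4 kPa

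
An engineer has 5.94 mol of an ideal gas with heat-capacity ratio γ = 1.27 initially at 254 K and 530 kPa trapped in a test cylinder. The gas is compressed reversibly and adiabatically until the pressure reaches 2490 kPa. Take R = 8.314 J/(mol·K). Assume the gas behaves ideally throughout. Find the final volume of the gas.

7.00 L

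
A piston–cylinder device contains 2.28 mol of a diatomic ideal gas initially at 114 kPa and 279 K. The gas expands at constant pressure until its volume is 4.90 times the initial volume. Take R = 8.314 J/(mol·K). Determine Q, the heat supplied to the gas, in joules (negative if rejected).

V₁ = nRT₁/P₁ = 2.28×8.314×279/114 = 46.4 L.
Isobaric: P stays 114 kPa; V/T = const ⇒ T₂ = 1370 K, V₂ = 227 L.
W = PΔV = 114×(227−46.4) kPa·L = 20600 J.
ΔU = nCvΔT = 2.28×20.8×(1370−279) = 51600 J.
Q = ΔU + W = nCpΔT = 72200 J.

72200 J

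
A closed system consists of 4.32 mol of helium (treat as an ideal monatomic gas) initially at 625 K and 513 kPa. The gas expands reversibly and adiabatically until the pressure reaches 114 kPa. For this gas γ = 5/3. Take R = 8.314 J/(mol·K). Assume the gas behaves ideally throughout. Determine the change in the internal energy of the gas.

-15200 J

V₁ = nRT₁/P₁ = 4.32×8.314×625/513 = 43.8 L.
Adiabatic: T₂/T₁ = (P₂/P₁)^((γ−1)/γ) ⇒ T₂ = 625×(0.222)^0.400 = 342 K; V₂ = 108 L.
For an ideal gas ΔU = nCvΔT with Cv = (3/2)R = 12.5 J/(mol·K).
ΔU = 4.32×12.5×(342−625) = -15200 J.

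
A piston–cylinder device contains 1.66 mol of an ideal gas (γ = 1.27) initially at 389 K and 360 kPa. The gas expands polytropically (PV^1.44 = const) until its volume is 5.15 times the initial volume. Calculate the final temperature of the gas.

V₁ = nRT₁/P₁ = 1.66×8.314×389/360 = 14.9 L.
Polytropic n=1.44: T₂ = T₁(V₁/V₂)^(n−1) = 389×(0.194)^0.44 = 189 K; P₂ = P₁(V₁/V₂)^n = 34.0 kPa.

189 K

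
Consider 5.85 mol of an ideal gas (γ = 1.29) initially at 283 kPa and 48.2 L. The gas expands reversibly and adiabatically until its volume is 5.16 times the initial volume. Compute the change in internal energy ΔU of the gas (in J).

T₁ = P₁V₁/(nR) = 283×48.2/(5.85×8.314) = 280 K.
Adiabatic: TV^(γ−1) = const ⇒ T₂ = 280×(0.194)^0.290 = 174 K; PV^γ = const ⇒ P₂ = 34.1 kPa.
For an ideal gas ΔU = nCvΔT with Cv = R/(γ−1) = 28.7 J/(mol·K).
ΔU = 5.85×28.7×(174−280) = -17800 J.

-17800 J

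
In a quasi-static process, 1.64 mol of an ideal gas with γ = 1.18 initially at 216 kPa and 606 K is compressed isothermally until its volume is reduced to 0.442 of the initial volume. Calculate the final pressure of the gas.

V₁ = nRT₁/P₁ = 1.64×8.314×606/216 = 38.3 L.
Isothermal: T stays 606 K; PV = const ⇒ V₂ = 16.9 L, P₂ = 489 kPa.

489 kPa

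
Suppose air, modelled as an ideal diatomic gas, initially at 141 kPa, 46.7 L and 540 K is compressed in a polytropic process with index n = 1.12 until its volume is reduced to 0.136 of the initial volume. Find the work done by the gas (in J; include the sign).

-14800 J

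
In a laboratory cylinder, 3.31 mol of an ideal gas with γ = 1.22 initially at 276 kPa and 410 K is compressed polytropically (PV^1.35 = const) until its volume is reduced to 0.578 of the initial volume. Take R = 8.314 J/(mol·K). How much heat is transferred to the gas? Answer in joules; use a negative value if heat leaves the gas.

4030 J

V₁ = nRT₁/P₁ = 3.31×8.314×410/276 = 40.9 L.
Polytropic n=1.35: T₂ = T₁(V₁/V₂)^(n−1) = 410×(1.73)^0.35 = 497 K; P₂ = P₁(V₁/V₂)^n = 579 kPa.
W = (P₁V₁−P₂V₂)/(n−1) = (276×40.9−579×23.6)/0.35 = -6820 J.
ΔU = nCvΔT = 3.31×37.8×(497−410) = 10800 J.
Q = ΔU + W = 4030 J.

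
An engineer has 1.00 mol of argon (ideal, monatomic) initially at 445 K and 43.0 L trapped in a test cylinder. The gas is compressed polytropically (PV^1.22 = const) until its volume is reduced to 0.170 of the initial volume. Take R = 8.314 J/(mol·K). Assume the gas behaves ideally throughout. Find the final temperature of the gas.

P₁ = nRT₁/V₁ = 1.00×8.314×445/43.0 = 86.0 kPa.
Polytropic n=1.22: T₂ = T₁(V₁/V₂)^(n−1) = 445×(5.88)^0.22 = 657 K; P₂ = P₁(V₁/V₂)^n = 747 kPa.

657 K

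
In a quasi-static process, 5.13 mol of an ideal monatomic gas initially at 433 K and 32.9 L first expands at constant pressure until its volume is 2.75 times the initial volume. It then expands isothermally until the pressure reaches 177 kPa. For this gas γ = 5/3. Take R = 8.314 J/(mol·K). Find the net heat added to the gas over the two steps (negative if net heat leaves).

139000 J

P₁ = nRT₁/V₁ = 5.13×8.314×433/32.9 = 561 kPa.
Step 1 — Isobaric: P stays 561 kPa; V/T = const ⇒ T₂ = 1190 K, V₂ = 90.5 L.
W = PΔV = 561×(90.5−32.9) kPa·L = 32300 J.
ΔU = nCvΔT = 5.13×12.5×(1190−433) = 48500 J.
Q = ΔU + W = nCpΔT = 80800 J.
State after step 1: P = 561 kPa, V = 90.5 L, T = 1190 K.
Step 2 — Isothermal: T stays 1190 K; PV = const ⇒ V₂ = 287 L, P₂ = 177 kPa.
ΔU = 0 (ideal gas, T constant).
W = nRT ln(V₂/V₁) = 5.13×8.314×1190×ln(3.17) = 58600 J.
Q = ΔU + W = 58600 J.
Net over both steps: W = 90900 J, Q = 139000 J, ΔU = 48500 J.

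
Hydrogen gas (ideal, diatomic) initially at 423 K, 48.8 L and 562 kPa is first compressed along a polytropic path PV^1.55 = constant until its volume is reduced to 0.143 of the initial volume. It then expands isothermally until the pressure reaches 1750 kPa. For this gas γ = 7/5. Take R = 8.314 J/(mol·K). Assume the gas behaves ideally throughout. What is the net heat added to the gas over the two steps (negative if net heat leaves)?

186000 J

n = P₁V₁/(RT₁) = 562×48.8/(8.314×423) = 7.80 mol.
Step 1 — Polytropic n=1.55: T₂ = T₁(V₁/V₂)^(n−1) = 423×(6.99)^0.55 = 1230 K; P₂ = P₁(V₁/V₂)^n = 11500 kPa.
W = (P₁V₁−P₂V₂)/(n−1) = (562×48.8−11500×6.98)/0.55 = -95500 J.
ΔU = nCvΔT = 7.80×20.8×(1230−423) = 131000 J.
Q = ΔU + W = 35800 J.
State after step 1: P = 11500 kPa, V = 6.98 L, T = 1230 K.
Step 2 — Isothermal: T stays 1230 K; PV = const ⇒ V₂ = 45.7 L, P₂ = 1750 kPa.
ΔU = 0 (ideal gas, T constant).
W = nRT ln(V₂/V₁) = 7.80×8.314×1230×ln(6.55) = 150000 J.
Q = ΔU + W = 150000 J.
Net over both steps: W = 54700 J, Q = 186000 J, ΔU = 131000 J.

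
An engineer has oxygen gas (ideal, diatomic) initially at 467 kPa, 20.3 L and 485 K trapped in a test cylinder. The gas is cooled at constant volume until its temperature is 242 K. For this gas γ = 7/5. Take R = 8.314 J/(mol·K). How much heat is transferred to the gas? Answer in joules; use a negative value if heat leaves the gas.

n = P₁V₁/(RT₁) = 467×20.3/(8.314×485) = 2.35 mol.
Isochoric: V stays 20.3 L; P/T = const ⇒ T₂ = 242 K, P₂ = 233 kPa.
W = 0 (no volume change).
ΔU = nCvΔT = 2.35×20.8×(242−485) = -11900 J.
Q = ΔU = -11900 J.

-11900 J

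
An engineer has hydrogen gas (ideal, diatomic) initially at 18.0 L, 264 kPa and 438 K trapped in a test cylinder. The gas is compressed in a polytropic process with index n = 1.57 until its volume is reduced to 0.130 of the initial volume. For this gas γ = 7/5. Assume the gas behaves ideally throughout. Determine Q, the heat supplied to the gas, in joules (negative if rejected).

7790 J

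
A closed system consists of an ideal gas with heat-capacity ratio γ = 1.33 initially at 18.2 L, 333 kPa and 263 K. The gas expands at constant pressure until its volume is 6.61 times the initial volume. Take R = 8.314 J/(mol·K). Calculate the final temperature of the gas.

Isobaric: P stays 333 kPa; V/T = const ⇒ T₂ = 1740 K, V₂ = 120 L.

1740 K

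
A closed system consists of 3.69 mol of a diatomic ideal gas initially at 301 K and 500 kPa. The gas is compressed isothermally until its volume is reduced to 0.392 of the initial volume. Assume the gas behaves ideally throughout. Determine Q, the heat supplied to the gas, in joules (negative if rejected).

V₁ = nRT₁/P₁ = 3.69×8.314×301/500 = 18.5 L.
Isothermal: T stays 301 K; PV = const ⇒ V₂ = 7.24 L, P₂ = 1280 kPa.
ΔU = 0 (ideal gas, T constant).
W = nRT ln(V₂/V₁) = 3.69×8.314×301×ln(0.392) = -8650 J.
Q = ΔU + W = -8650 J.

-8650 J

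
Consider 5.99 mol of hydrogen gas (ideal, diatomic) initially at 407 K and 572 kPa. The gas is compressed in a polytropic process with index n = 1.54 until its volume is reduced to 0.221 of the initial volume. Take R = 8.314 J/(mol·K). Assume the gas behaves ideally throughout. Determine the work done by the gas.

-47300 J

V₁ = nRT₁/P₁ = 5.99×8.314×407/572 = 35.4 L.
Polytropic n=1.54: T₂ = T₁(V₁/V₂)^(n−1) = 407×(4.52)^0.54 = 920 K; P₂ = P₁(V₁/V₂)^n = 5850 kPa.
W = (P₁V₁−P₂V₂)/(n−1) = (572×35.4−5850×7.83)/0.54 = -47300 J.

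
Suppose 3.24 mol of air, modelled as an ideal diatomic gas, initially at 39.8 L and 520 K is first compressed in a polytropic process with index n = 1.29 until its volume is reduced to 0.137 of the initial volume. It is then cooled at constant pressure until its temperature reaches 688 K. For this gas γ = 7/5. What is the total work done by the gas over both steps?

-44100 J

P₁ = nRT₁/V₁ = 3.24×8.314×520/39.8 = 352 kPa.
Step 1 — Polytropic n=1.29: T₂ = T₁(V₁/V₂)^(n−1) = 520×(7.30)^0.29 = 925 K; P₂ = P₁(V₁/V₂)^n = 4570 kPa.
W = (P₁V₁−P₂V₂)/(n−1) = (352×39.8−4570×5.45)/0.29 = -37700 J.
ΔU = nCvΔT = 3.24×20.8×(925−520) = 27300 J.
Q = ΔU + W = -10400 J.
State after step 1: P = 4570 kPa, V = 5.45 L, T = 925 K.
Step 2 — Isobaric: P stays 4570 kPa; V/T = const ⇒ T₂ = 688 K, V₂ = 4.05 L.
W = PΔV = 4570×(4.05−5.45) kPa·L = -6400 J.
ΔU = nCvΔT = 3.24×20.8×(688−925) = -16000 J.
Q = ΔU + W = nCpΔT = -22400 J.
Net over both steps: W = -44100 J, Q = -32700 J, ΔU = 11300 J.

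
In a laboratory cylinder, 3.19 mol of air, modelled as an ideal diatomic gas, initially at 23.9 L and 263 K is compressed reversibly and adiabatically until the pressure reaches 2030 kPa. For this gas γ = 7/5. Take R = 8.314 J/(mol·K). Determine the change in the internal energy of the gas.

12900 J

P₁ = nRT₁/V₁ = 3.19×8.314×263/23.9 = 292 kPa.
Adiabatic: T₂/T₁ = (P₂/P₁)^((γ−1)/γ) ⇒ T₂ = 263×(6.96)^0.286 = 458 K; V₂ = 5.98 L.
For an ideal gas ΔU = nCvΔT with Cv = (5/2)R = 20.8 J/(mol·K).
ΔU = 3.19×20.8×(458−263) = 12900 J.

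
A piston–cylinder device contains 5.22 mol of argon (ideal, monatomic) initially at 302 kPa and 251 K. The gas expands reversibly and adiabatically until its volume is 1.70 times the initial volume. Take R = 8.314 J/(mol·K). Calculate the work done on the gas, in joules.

-4870 J

V₁ = nRT₁/P₁ = 5.22×8.314×251/302 = 36.1 L.
Adiabatic: TV^(γ−1) = const ⇒ T₂ = 251×(0.588)^0.667 = 176 K; PV^γ = const ⇒ P₂ = 125 kPa.
ΔU = nCvΔT = 5.22×12.5×(176−251) = -4870 J.
Q = 0 for an adiabatic process, so W = −ΔU = 4870 J.
Work done on the gas = −W_by = -4870 J.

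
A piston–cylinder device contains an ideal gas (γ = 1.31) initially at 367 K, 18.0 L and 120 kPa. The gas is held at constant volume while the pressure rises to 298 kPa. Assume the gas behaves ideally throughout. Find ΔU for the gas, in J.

10300 J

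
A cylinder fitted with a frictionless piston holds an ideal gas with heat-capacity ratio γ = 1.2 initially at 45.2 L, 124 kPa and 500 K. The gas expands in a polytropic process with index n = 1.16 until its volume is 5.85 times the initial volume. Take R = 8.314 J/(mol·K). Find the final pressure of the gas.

Polytropic n=1.16: T₂ = T₁(V₁/V₂)^(n−1) = 500×(0.171)^0.16 = 377 K; P₂ = P₁(V₁/V₂)^n = 16.0 kPa.

16.0 kPa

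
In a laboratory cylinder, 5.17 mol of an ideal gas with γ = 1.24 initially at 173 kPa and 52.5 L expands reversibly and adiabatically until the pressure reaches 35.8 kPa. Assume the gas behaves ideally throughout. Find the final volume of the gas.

T₁ = P₁V₁/(nR) = 173×52.5/(5.17×8.314) = 211 K.
Adiabatic: T₂/T₁ = (P₂/P₁)^((γ−1)/γ) ⇒ T₂ = 211×(0.207)^0.194 = 156 K; V₂ = 187 L.

187 L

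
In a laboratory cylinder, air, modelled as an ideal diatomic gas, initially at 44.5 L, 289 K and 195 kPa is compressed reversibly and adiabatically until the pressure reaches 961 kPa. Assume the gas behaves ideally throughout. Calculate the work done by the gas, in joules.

-12500 J

n = P₁V₁/(RT₁) = 195×44.5/(8.314×289) = 3.61 mol.
Adiabatic: T₂/T₁ = (P₂/P₁)^((γ−1)/γ) ⇒ T₂ = 289×(4.93)^0.286 = 456 K; V₂ = 14.2 L.
ΔU = nCvΔT = 3.61×20.8×(456−289) = 12500 J.
Q = 0 for an adiabatic process, so W = −ΔU = -12500 J.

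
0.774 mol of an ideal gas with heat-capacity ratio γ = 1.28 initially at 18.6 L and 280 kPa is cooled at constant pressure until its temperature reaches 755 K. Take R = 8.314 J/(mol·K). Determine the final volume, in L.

T₁ = P₁V₁/(nR) = 280×18.6/(0.774×8.314) = 809 K.
Isobaric: P stays 280 kPa; V/T = const ⇒ T₂ = 755 K, V₂ = 17.4 L.

17.4 L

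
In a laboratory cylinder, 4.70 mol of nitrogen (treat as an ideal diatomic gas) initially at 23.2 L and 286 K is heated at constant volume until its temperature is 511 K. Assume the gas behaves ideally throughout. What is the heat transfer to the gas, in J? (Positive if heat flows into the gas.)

22000 J

P₁ = nRT₁/V₁ = 4.70×8.314×286/23.2 = 482 kPa.
Isochoric: V stays 23.2 L; P/T = const ⇒ T₂ = 511 K, P₂ = 861 kPa.
W = 0 (no volume change).
ΔU = nCvΔT = 4.70×20.8×(511−286) = 22000 J.
Q = ΔU = 22000 J.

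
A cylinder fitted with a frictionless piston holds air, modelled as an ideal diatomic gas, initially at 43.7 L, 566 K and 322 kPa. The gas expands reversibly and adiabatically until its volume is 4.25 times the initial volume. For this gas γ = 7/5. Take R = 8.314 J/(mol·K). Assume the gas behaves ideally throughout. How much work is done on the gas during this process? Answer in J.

-15500 J

n = P₁V₁/(RT₁) = 322×43.7/(8.314×566) = 2.99 mol.
Adiabatic: TV^(γ−1) = const ⇒ T₂ = 566×(0.235)^0.400 = 317 K; PV^γ = const ⇒ P₂ = 42.5 kPa.
ΔU = nCvΔT = 2.99×20.8×(317−566) = -15500 J.
Q = 0 for an adiabatic process, so W = −ΔU = 15500 J.
Work done on the gas = −W_by = -15500 J.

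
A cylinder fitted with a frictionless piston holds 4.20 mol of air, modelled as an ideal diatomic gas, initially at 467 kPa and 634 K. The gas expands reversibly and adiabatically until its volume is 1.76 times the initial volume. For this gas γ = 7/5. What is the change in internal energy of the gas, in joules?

-11200 J

V₁ = nRT₁/P₁ = 4.20×8.314×634/467 = 47.4 L.
Adiabatic: TV^(γ−1) = const ⇒ T₂ = 634×(0.568)^0.400 = 506 K; PV^γ = const ⇒ P₂ = 212 kPa.
For an ideal gas ΔU = nCvΔT with Cv = (5/2)R = 20.8 J/(mol·K).
ΔU = 4.20×20.8×(506−634) = -11200 J.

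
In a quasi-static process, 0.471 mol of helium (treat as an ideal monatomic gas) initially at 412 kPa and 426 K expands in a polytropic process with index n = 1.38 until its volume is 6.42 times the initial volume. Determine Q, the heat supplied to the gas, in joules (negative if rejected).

V₁ = nRT₁/P₁ = 0.471×8.314×426/412 = 4.05 L.
Polytropic n=1.38: T₂ = T₁(V₁/V₂)^(n−1) = 426×(0.156)^0.38 = 210 K; P₂ = P₁(V₁/V₂)^n = 31.7 kPa.
W = (P₁V₁−P₂V₂)/(n−1) = (412×4.05−31.7×26.0)/0.38 = 2220 J.
ΔU = nCvΔT = 0.471×12.5×(210−426) = -1270 J.
Q = ΔU + W = 956 J.

956 J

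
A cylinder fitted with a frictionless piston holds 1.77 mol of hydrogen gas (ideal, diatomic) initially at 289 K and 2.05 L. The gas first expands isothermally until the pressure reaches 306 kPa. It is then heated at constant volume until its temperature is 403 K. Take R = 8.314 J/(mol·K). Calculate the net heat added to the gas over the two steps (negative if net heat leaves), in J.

12300 J

P₁ = nRT₁/V₁ = 1.77×8.314×289/2.05 = 2070 kPa.
Step 1 — Isothermal: T stays 289 K; PV = const ⇒ V₂ = 13.9 L, P₂ = 306 kPa.
ΔU = 0 (ideal gas, T constant).
W = nRT ln(V₂/V₁) = 1.77×8.314×289×ln(6.78) = 8140 J.
Q = ΔU + W = 8140 J.
State after step 1: P = 306 kPa, V = 13.9 L, T = 289 K.
Step 2 — Isochoric: V stays 13.9 L; P/T = const ⇒ T₂ = 403 K, P₂ = 427 kPa.
W = 0 (no volume change).
ΔU = nCvΔT = 1.77×20.8×(403−289) = 4190 J.
Q = ΔU = 4190 J.
Net over both steps: W = 8140 J, Q = 12300 J, ΔU = 4190 J.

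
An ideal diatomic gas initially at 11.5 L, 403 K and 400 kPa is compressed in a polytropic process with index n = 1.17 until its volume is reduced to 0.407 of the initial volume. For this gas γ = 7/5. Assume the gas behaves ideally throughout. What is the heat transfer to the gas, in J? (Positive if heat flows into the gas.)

-2570 J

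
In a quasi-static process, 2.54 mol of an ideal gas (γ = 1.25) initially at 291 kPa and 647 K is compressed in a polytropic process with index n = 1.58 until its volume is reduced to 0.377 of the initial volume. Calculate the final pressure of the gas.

V₁ = nRT₁/P₁ = 2.54×8.314×647/291 = 47.0 L.
Polytropic n=1.58: T₂ = T₁(V₁/V₂)^(n−1) = 647×(2.65)^0.58 = 1140 K; P₂ = P₁(V₁/V₂)^n = 1360 kPa.

1360 kPa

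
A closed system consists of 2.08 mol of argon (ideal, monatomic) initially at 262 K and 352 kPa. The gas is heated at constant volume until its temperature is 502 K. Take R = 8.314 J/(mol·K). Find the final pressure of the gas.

V₁ = nRT₁/P₁ = 2.08×8.314×262/352 = 12.9 L.
Isochoric: V stays 12.9 L; P/T = const ⇒ T₂ = 502 K, P₂ = 674 kPa.

674 kPa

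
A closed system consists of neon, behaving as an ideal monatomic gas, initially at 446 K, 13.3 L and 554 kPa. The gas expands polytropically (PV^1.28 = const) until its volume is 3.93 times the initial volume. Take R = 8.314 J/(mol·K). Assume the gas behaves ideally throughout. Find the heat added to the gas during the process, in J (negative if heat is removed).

4860 J

n = P₁V₁/(RT₁) = 554×13.3/(8.314×446) = 1.99 mol.
Polytropic n=1.28: T₂ = T₁(V₁/V₂)^(n−1) = 446×(0.254)^0.28 = 304 K; P₂ = P₁(V₁/V₂)^n = 96.1 kPa.
W = (P₁V₁−P₂V₂)/(n−1) = (554×13.3−96.1×52.3)/0.28 = 8380 J.
ΔU = nCvΔT = 1.99×12.5×(304−446) = -3520 J.
Q = ΔU + W = 4860 J.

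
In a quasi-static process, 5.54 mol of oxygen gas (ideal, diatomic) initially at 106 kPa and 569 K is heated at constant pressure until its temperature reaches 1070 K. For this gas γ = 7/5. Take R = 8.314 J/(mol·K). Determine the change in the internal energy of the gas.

57700 J

V₁ = nRT₁/P₁ = 5.54×8.314×569/106 = 247 L.
Isobaric: P stays 106 kPa; V/T = const ⇒ T₂ = 1070 K, V₂ = 465 L.
For an ideal gas ΔU = nCvΔT with Cv = (5/2)R = 20.8 J/(mol·K).
ΔU = 5.54×20.8×(1070−569) = 57700 J.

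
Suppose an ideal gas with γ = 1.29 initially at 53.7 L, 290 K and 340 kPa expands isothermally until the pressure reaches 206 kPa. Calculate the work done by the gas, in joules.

9150 J

n = P₁V₁/(RT₁) = 340×53.7/(8.314×290) = 7.57 mol.
Isothermal: T stays 290 K; PV = const ⇒ V₂ = 88.6 L, P₂ = 206 kPa.
W = nRT ln(V₂/V₁) = 7.57×8.314×290×ln(1.65) = 9150 J.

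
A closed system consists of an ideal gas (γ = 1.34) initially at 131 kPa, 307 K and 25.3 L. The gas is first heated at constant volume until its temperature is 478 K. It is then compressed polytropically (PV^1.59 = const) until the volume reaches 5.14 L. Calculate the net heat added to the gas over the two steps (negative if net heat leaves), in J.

15500 J

n = P₁V₁/(RT₁) = 131×25.3/(8.314×307) = 1.30 mol.
Step 1 — Isochoric: V stays 25.3 L; P/T = const ⇒ T₂ = 478 K, P₂ = 204 kPa.
W = 0 (no volume change).
ΔU = nCvΔT = 1.30×24.5×(478−307) = 5430 J.
Q = ΔU = 5430 J.
State after step 1: P = 204 kPa, V = 25.3 L, T = 478 K.
Step 2 — Polytropic n=1.59: T₂ = T₁(V₁/V₂)^(n−1) = 478×(4.92)^0.59 = 1220 K; P₂ = P₁(V₁/V₂)^n = 2570 kPa.
W = (P₁V₁−P₂V₂)/(n−1) = (204×25.3−2570×5.14)/0.59 = -13700 J.
ΔU = nCvΔT = 1.30×24.5×(1220−478) = 23700 J.
Q = ΔU + W = 10000 J.
Net over both steps: W = -13700 J, Q = 15500 J, ΔU = 29100 J.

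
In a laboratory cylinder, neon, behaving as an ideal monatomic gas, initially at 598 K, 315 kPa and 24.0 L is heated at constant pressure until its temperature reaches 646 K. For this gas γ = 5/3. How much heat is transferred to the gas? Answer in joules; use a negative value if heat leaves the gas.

n = P₁V₁/(RT₁) = 315×24.0/(8.314×598) = 1.52 mol.
Isobaric: P stays 315 kPa; V/T = const ⇒ T₂ = 646 K, V₂ = 25.9 L.
W = PΔV = 315×(25.9−24.0) kPa·L = 607 J.
ΔU = nCvΔT = 1.52×12.5×(646−598) = 910 J.
Q = ΔU + W = nCpΔT = 1520 J.

1520 J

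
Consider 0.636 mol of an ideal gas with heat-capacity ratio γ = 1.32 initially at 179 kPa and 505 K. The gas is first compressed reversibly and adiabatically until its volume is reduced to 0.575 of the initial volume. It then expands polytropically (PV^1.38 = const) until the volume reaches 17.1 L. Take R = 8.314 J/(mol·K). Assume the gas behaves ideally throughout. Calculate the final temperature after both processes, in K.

464 K

V₁ = nRT₁/P₁ = 0.636×8.314×505/179 = 14.9 L.
Step 1 — Adiabatic: TV^(γ−1) = const ⇒ T₂ = 505×(1.74)^0.320 = 603 K; PV^γ = const ⇒ P₂ = 372 kPa.
ΔU = nCvΔT = 0.636×26.0×(603−505) = 1620 J.
Q = 0 for an adiabatic process, so W = −ΔU = -1620 J.
State after step 1: P = 372 kPa, V = 8.58 L, T = 603 K.
Step 2 — Polytropic n=1.38: T₂ = T₁(V₁/V₂)^(n−1) = 603×(0.502)^0.38 = 464 K; P₂ = P₁(V₁/V₂)^n = 143 kPa.
W = (P₁V₁−P₂V₂)/(n−1) = (372×8.58−143×17.1)/0.38 = 1930 J.
ΔU = nCvΔT = 0.636×26.0×(464−603) = -2300 J.
Q = ΔU + W = -363 J.
Net over both steps: W = 318 J, Q = -363 J, ΔU = -681 J.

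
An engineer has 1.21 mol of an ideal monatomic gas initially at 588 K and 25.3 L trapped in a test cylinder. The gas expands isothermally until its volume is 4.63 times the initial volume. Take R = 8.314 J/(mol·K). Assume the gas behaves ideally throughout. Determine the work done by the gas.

P₁ = nRT₁/V₁ = 1.21×8.314×588/25.3 = 234 kPa.
Isothermal: T stays 588 K; PV = const ⇒ V₂ = 117 L, P₂ = 50.5 kPa.
W = nRT ln(V₂/V₁) = 1.21×8.314×588×ln(4.63) = 9070 J.

9070 J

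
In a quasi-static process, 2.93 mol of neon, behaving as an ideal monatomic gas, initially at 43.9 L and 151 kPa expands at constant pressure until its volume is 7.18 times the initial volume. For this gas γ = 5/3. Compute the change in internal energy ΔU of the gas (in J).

61400 J

T₁ = P₁V₁/(nR) = 151×43.9/(2.93×8.314) = 272 K.
Isobaric: P stays 151 kPa; V/T = const ⇒ T₂ = 1950 K, V₂ = 315 L.
For an ideal gas ΔU = nCvΔT with Cv = (3/2)R = 12.5 J/(mol·K).
ΔU = 2.93×12.5×(1950−272) = 61400 J.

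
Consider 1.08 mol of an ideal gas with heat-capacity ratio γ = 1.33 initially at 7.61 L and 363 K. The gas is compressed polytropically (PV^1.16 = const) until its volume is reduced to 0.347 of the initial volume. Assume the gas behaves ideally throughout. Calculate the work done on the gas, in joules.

P₁ = nRT₁/V₁ = 1.08×8.314×363/7.61 = 428 kPa.
Polytropic n=1.16: T₂ = T₁(V₁/V₂)^(n−1) = 363×(2.88)^0.16 = 430 K; P₂ = P₁(V₁/V₂)^n = 1460 kPa.
W = (P₁V₁−P₂V₂)/(n−1) = (428×7.61−1460×2.64)/0.16 = -3760 J.
Work done on the gas = −W_by = 3760 J.

3760 J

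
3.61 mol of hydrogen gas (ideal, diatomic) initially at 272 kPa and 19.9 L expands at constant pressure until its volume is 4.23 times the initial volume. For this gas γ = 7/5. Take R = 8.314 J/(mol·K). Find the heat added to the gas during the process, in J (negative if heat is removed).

T₁ = P₁V₁/(nR) = 272×19.9/(3.61×8.314) = 180 K.
Isobaric: P stays 272 kPa; V/T = const ⇒ T₂ = 763 K, V₂ = 84.2 L.
W = PΔV = 272×(84.2−19.9) kPa·L = 17500 J.
ΔU = nCvΔT = 3.61×20.8×(763−180) = 43700 J.
Q = ΔU + W = nCpΔT = 61200 J.

61200 J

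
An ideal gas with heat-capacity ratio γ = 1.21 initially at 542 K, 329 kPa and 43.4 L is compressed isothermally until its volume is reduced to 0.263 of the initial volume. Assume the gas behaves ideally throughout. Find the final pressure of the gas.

1250 kPa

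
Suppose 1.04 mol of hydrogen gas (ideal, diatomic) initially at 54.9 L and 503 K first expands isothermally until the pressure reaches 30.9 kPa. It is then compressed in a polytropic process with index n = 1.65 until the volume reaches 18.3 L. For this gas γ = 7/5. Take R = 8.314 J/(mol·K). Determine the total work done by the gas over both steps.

-14400 J

P₁ = nRT₁/V₁ = 1.04×8.314×503/54.9 = 79.2 kPa.
Step 1 — Isothermal: T stays 503 K; PV = const ⇒ V₂ = 141 L, P₂ = 30.9 kPa.
ΔU = 0 (ideal gas, T constant).
W = nRT ln(V₂/V₁) = 1.04×8.314×503×ln(2.56) = 4090 J.
Q = ΔU + W = 4090 J.
State after step 1: P = 30.9 kPa, V = 141 L, T = 503 K.
Step 2 — Polytropic n=1.65: T₂ = T₁(V₁/V₂)^(n−1) = 503×(7.69)^0.65 = 1890 K; P₂ = P₁(V₁/V₂)^n = 895 kPa.
W = (P₁V₁−P₂V₂)/(n−1) = (30.9×141−895×18.3)/0.65 = -18500 J.
ΔU = nCvΔT = 1.04×20.8×(1890−503) = 30100 J.
Q = ΔU + W = 11600 J.
Net over both steps: W = -14400 J, Q = 15700 J, ΔU = 30100 J.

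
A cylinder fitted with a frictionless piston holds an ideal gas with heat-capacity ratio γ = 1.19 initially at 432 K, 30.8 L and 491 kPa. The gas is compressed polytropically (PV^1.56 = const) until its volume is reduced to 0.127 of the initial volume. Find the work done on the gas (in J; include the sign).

n = P₁V₁/(RT₁) = 491×30.8/(8.314×432) = 4.21 mol.
Polytropic n=1.56: T₂ = T₁(V₁/V₂)^(n−1) = 432×(7.87)^0.56 = 1370 K; P₂ = P₁(V₁/V₂)^n = 12300 kPa.
W = (P₁V₁−P₂V₂)/(n−1) = (491×30.8−12300×3.91)/0.56 = -58800 J.
Work done on the gas = −W_by = 58800 J.

58800 J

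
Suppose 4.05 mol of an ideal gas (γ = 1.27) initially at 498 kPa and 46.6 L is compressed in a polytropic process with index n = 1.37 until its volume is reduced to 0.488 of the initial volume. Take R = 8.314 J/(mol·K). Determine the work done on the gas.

T₁ = P₁V₁/(nR) = 498×46.6/(4.05×8.314) = 689 K.
Polytropic n=1.37: T₂ = T₁(V₁/V₂)^(n−1) = 689×(2.05)^0.37 = 899 K; P₂ = P₁(V₁/V₂)^n = 1330 kPa.
W = (P₁V₁−P₂V₂)/(n−1) = (498×46.6−1330×22.7)/0.37 = -19100 J.
Work done on the gas = −W_by = 19100 J.

19100 J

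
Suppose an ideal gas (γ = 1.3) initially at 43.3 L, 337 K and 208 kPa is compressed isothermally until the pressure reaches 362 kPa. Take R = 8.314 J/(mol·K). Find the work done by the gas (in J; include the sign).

-4990 J

n = P₁V₁/(RT₁) = 208×43.3/(8.314×337) = 3.21 mol.
Isothermal: T stays 337 K; PV = const ⇒ V₂ = 24.9 L, P₂ = 362 kPa.
W = nRT ln(V₂/V₁) = 3.21×8.314×337×ln(0.575) = -4990 J.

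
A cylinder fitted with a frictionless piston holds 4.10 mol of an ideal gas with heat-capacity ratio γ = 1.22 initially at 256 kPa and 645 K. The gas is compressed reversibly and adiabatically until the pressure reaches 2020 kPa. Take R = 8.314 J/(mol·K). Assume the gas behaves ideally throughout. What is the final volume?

15.8 L

V₁ = nRT₁/P₁ = 4.10×8.314×645/256 = 85.9 L.
Adiabatic: T₂/T₁ = (P₂/P₁)^((γ−1)/γ) ⇒ T₂ = 645×(7.89)^0.180 = 936 K; V₂ = 15.8 L.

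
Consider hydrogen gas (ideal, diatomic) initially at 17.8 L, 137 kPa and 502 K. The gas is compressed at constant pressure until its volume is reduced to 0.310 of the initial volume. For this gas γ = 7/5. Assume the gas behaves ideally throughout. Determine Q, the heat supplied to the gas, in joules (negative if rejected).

n = P₁V₁/(RT₁) = 137×17.8/(8.314×502) = 0.584 mol.
Isobaric: P stays 137 kPa; V/T = const ⇒ T₂ = 156 K, V₂ = 5.52 L.
W = PΔV = 137×(5.52−17.8) kPa·L = -1680 J.
ΔU = nCvΔT = 0.584×20.8×(156−502) = -4210 J.
Q = ΔU + W = nCpΔT = -5890 J.

-5890 J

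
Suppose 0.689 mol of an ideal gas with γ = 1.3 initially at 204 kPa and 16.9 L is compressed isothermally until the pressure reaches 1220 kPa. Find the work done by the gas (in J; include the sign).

-6170 J

T₁ = P₁V₁/(nR) = 204×16.9/(0.689×8.314) = 602 K.
Isothermal: T stays 602 K; PV = const ⇒ V₂ = 2.83 L, P₂ = 1220 kPa.
W = nRT ln(V₂/V₁) = 0.689×8.314×602×ln(0.167) = -6170 J.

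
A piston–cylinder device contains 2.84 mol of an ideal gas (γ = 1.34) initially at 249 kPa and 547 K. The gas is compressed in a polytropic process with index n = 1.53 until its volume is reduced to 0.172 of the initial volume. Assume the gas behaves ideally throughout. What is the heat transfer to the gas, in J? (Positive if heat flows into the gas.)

21000 J

V₁ = nRT₁/P₁ = 2.84×8.314×547/249 = 51.9 L.
Polytropic n=1.53: T₂ = T₁(V₁/V₂)^(n−1) = 547×(5.81)^0.53 = 1390 K; P₂ = P₁(V₁/V₂)^n = 3680 kPa.
W = (P₁V₁−P₂V₂)/(n−1) = (249×51.9−3680×8.92)/0.53 = -37600 J.
ΔU = nCvΔT = 2.84×24.5×(1390−547) = 58600 J.
Q = ΔU + W = 21000 J.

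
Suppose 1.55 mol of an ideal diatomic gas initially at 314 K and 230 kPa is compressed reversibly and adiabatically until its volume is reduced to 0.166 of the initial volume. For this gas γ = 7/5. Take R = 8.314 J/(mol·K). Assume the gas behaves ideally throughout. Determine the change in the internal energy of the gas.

10600 J

V₁ = nRT₁/P₁ = 1.55×8.314×314/230 = 17.6 L.
Adiabatic: TV^(γ−1) = const ⇒ T₂ = 314×(6.02)^0.400 = 644 K; PV^γ = const ⇒ P₂ = 2840 kPa.
For an ideal gas ΔU = nCvΔT with Cv = (5/2)R = 20.8 J/(mol·K).
ΔU = 1.55×20.8×(644−314) = 10600 J.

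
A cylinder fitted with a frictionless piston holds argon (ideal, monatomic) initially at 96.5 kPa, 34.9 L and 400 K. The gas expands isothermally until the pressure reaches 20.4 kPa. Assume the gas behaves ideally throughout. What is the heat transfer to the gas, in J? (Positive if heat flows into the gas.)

5230 J

n = P₁V₁/(RT₁) = 96.5×34.9/(8.314×400) = 1.01 mol.
Isothermal: T stays 400 K; PV = const ⇒ V₂ = 165 L, P₂ = 20.4 kPa.
ΔU = 0 (ideal gas, T constant).
W = nRT ln(V₂/V₁) = 1.01×8.314×400×ln(4.73) = 5230 J.
Q = ΔU + W = 5230 J.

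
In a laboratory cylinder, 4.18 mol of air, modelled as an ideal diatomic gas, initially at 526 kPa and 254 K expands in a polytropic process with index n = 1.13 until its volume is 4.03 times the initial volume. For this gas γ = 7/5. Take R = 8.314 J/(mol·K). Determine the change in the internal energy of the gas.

V₁ = nRT₁/P₁ = 4.18×8.314×254/526 = 16.8 L.
Polytropic n=1.13: T₂ = T₁(V₁/V₂)^(n−1) = 254×(0.248)^0.13 = 212 K; P₂ = P₁(V₁/V₂)^n = 109 kPa.
For an ideal gas ΔU = nCvΔT with Cv = (5/2)R = 20.8 J/(mol·K).
ΔU = 4.18×20.8×(212−254) = -3660 J.

-3660 J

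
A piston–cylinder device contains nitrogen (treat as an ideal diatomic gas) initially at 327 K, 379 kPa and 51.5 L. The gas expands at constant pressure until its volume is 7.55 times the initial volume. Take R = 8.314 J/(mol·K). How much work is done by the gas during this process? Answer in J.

128000 J

n = P₁V₁/(RT₁) = 379×51.5/(8.314×327) = 7.18 mol.
Isobaric: P stays 379 kPa; V/T = const ⇒ T₂ = 2470 K, V₂ = 389 L.
W = PΔV = 379×(389−51.5) kPa·L = 128000 J.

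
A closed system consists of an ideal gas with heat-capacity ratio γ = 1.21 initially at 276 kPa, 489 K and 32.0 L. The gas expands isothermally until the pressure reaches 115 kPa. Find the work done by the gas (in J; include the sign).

7730 J

n = P₁V₁/(RT₁) = 276×32.0/(8.314×489) = 2.17 mol.
Isothermal: T stays 489 K; PV = const ⇒ V₂ = 76.8 L, P₂ = 115 kPa.
W = nRT ln(V₂/V₁) = 2.17×8.314×489×ln(2.40) = 7730 J.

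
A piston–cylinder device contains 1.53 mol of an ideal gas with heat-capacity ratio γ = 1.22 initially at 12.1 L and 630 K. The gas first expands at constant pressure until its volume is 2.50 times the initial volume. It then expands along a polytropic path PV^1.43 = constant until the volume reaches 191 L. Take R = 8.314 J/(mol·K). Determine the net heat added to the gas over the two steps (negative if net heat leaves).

42300 J

P₁ = nRT₁/V₁ = 1.53×8.314×630/12.1 = 662 kPa.
Step 1 — Isobaric: P stays 662 kPa; V/T = const ⇒ T₂ = 1580 K, V₂ = 30.2 L.
W = PΔV = 662×(30.2−12.1) kPa·L = 12000 J.
ΔU = nCvΔT = 1.53×37.8×(1580−630) = 54600 J.
Q = ΔU + W = nCpΔT = 66700 J.
State after step 1: P = 662 kPa, V = 30.2 L, T = 1580 K.
Step 2 — Polytropic n=1.43: T₂ = T₁(V₁/V₂)^(n−1) = 1580×(0.158)^0.43 = 713 K; P₂ = P₁(V₁/V₂)^n = 47.5 kPa.
W = (P₁V₁−P₂V₂)/(n−1) = (662×30.2−47.5×191)/0.43 = 25500 J.
ΔU = nCvΔT = 1.53×37.8×(713−1580) = -49800 J.
Q = ΔU + W = -24300 J.
Net over both steps: W = 37500 J, Q = 42300 J, ΔU = 4800 J.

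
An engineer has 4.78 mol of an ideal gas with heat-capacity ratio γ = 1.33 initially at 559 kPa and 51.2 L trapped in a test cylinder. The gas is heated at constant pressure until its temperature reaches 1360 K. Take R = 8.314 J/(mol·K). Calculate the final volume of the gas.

96.7 L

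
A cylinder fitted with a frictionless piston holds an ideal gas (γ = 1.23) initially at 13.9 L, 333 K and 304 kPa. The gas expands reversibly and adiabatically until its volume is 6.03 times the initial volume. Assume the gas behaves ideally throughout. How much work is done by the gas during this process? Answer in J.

6220 J

n = P₁V₁/(RT₁) = 304×13.9/(8.314×333) = 1.53 mol.
Adiabatic: TV^(γ−1) = const ⇒ T₂ = 333×(0.166)^0.230 = 220 K; PV^γ = const ⇒ P₂ = 33.3 kPa.
ΔU = nCvΔT = 1.53×36.1×(220−333) = -6220 J.
Q = 0 for an adiabatic process, so W = −ΔU = 6220 J.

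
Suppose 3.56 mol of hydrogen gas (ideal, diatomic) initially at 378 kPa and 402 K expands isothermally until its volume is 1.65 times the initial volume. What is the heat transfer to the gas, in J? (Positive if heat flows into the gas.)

V₁ = nRT₁/P₁ = 3.56×8.314×402/378 = 31.5 L.
Isothermal: T stays 402 K; PV = const ⇒ V₂ = 51.9 L, P₂ = 229 kPa.
ΔU = 0 (ideal gas, T constant).
W = nRT ln(V₂/V₁) = 3.56×8.314×402×ln(1.65) = 5960 J.
Q = ΔU + W = 5960 J.

5960 J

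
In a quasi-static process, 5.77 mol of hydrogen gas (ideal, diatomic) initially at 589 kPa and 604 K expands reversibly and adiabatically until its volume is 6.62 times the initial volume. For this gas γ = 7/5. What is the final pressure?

V₁ = nRT₁/P₁ = 5.77×8.314×604/589 = 49.2 L.
Adiabatic: TV^(γ−1) = const ⇒ T₂ = 604×(0.151)^0.400 = 284 K; PV^γ = const ⇒ P₂ = 41.8 kPa.

41.8 kPa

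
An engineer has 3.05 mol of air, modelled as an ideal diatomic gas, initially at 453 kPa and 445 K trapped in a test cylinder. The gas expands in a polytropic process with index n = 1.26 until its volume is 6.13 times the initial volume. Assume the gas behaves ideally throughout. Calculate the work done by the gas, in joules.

16300 J

V₁ = nRT₁/P₁ = 3.05×8.314×445/453 = 24.9 L.
Polytropic n=1.26: T₂ = T₁(V₁/V₂)^(n−1) = 445×(0.163)^0.26 = 278 K; P₂ = P₁(V₁/V₂)^n = 46.1 kPa.
W = (P₁V₁−P₂V₂)/(n−1) = (453×24.9−46.1×153)/0.26 = 16300 J.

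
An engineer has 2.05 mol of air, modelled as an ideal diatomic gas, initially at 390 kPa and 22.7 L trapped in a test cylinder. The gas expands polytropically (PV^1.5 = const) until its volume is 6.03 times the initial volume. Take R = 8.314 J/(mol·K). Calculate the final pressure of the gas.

26.3 kPa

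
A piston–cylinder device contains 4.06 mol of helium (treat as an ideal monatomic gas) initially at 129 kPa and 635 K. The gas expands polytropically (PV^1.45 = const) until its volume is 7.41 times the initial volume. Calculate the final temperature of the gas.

258 K

V₁ = nRT₁/P₁ = 4.06×8.314×635/129 = 166 L.
Polytropic n=1.45: T₂ = T₁(V₁/V₂)^(n−1) = 635×(0.135)^0.45 = 258 K; P₂ = P₁(V₁/V₂)^n = 7.07 kPa.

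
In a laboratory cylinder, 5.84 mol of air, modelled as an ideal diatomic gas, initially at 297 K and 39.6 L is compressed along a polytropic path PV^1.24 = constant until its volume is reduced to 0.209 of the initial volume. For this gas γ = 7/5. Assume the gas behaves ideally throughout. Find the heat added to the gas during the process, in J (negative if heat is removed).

-11000 J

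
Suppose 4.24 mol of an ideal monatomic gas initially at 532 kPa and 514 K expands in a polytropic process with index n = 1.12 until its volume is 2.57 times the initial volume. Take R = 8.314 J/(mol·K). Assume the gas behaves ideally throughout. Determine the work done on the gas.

-16200 J

V₁ = nRT₁/P₁ = 4.24×8.314×514/532 = 34.1 L.
Polytropic n=1.12: T₂ = T₁(V₁/V₂)^(n−1) = 514×(0.389)^0.12 = 459 K; P₂ = P₁(V₁/V₂)^n = 185 kPa.
W = (P₁V₁−P₂V₂)/(n−1) = (532×34.1−185×87.5)/0.12 = 16200 J.
Work done on the gas = −W_by = -16200 J.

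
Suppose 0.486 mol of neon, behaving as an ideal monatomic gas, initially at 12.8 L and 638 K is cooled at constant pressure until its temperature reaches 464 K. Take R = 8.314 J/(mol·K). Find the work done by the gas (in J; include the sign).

-703 J

P₁ = nRT₁/V₁ = 0.486×8.314×638/12.8 = 201 kPa.
Isobaric: P stays 201 kPa; V/T = const ⇒ T₂ = 464 K, V₂ = 9.31 L.
W = PΔV = 201×(9.31−12.8) kPa·L = -703 J.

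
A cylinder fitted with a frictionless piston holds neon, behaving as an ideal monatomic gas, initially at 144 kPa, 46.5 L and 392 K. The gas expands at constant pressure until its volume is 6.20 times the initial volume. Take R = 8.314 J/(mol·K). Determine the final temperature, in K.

2430 K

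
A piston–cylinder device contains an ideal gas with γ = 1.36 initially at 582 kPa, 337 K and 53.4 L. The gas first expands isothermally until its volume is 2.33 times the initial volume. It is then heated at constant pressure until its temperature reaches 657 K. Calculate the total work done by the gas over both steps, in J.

55800 J

n = P₁V₁/(RT₁) = 582×53.4/(8.314×337) = 11.1 mol.
Step 1 — Isothermal: T stays 337 K; PV = const ⇒ V₂ = 124 L, P₂ = 250 kPa.
ΔU = 0 (ideal gas, T constant).
W = nRT ln(V₂/V₁) = 11.1×8.314×337×ln(2.33) = 26300 J.
Q = ΔU + W = 26300 J.
State after step 1: P = 250 kPa, V = 124 L, T = 337 K.
Step 2 — Isobaric: P stays 250 kPa; V/T = const ⇒ T₂ = 657 K, V₂ = 243 L.
W = PΔV = 250×(243−124) kPa·L = 29500 J.
ΔU = nCvΔT = 11.1×23.1×(657−337) = 82000 J.
Q = ΔU + W = nCpΔT = 111000 J.
Net over both steps: W = 55800 J, Q = 138000 J, ΔU = 82000 J.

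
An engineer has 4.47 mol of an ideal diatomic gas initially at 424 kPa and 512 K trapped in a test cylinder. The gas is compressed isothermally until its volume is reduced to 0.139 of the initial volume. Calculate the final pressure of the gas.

3050 kPa

V₁ = nRT₁/P₁ = 4.47×8.314×512/424 = 44.9 L.
Isothermal: T stays 512 K; PV = const ⇒ V₂ = 6.24 L, P₂ = 3050 kPa.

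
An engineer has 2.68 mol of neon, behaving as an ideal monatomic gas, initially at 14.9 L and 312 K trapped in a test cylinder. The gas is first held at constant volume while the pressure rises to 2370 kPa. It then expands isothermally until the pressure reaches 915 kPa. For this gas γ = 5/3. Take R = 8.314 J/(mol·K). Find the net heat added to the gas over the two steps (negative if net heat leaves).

P₁ = nRT₁/V₁ = 2.68×8.314×312/14.9 = 467 kPa.
Step 1 — Isochoric: V stays 14.9 L; P/T = const ⇒ T₂ = 1580 K, P₂ = 2370 kPa.
W = 0 (no volume change).
ΔU = nCvΔT = 2.68×12.5×(1580−312) = 42500 J.
Q = ΔU = 42500 J.
State after step 1: P = 2370 kPa, V = 14.9 L, T = 1580 K.
Step 2 — Isothermal: T stays 1580 K; PV = const ⇒ V₂ = 38.6 L, P₂ = 915 kPa.
ΔU = 0 (ideal gas, T constant).
W = nRT ln(V₂/V₁) = 2.68×8.314×1580×ln(2.59) = 33600 J.
Q = ΔU + W = 33600 J.
Net over both steps: W = 33600 J, Q = 76100 J, ΔU = 42500 J.

76100 J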